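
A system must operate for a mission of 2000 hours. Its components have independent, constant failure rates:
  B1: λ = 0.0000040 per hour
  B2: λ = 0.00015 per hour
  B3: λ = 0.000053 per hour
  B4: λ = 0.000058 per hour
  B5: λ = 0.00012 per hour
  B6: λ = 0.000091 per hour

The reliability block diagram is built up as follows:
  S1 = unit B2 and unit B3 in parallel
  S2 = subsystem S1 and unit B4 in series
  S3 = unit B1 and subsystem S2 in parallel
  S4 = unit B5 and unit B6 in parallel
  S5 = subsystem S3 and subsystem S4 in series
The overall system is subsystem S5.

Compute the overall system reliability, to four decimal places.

0.9635

R(B1) = exp(−0.0000040 × 2000) = 0.992032
R(B2) = exp(−0.00015 × 2000) = 0.740818
R(B3) = exp(−0.000053 × 2000) = 0.899425
R(B4) = exp(−0.000058 × 2000) = 0.890475
R(B5) = exp(−0.00012 × 2000) = 0.786628
R(B6) = exp(−0.000091 × 2000) = 0.833601
Parallel (B2 and B3): 1 − (1 − 0.740818)(1 − 0.899425) = 0.973933
Series ([0.973933] and B4): 0.973933 × 0.890475 = 0.867263
Parallel (B1 and [0.867263]): 1 − (1 − 0.992032)(1 − 0.867263) = 0.998942
Parallel (B5 and B6): 1 − (1 − 0.786628)(1 − 0.833601) = 0.964495
Series ([0.998942] and [0.964495]): 0.998942 × 0.964495 = 0.9635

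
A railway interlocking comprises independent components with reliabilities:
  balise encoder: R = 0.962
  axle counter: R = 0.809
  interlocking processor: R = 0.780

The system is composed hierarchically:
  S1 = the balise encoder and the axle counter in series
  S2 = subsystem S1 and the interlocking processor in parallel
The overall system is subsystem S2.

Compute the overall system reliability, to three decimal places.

0.951

Series (balise encoder and axle counter): 0.96200 × 0.80900 = 0.77826
Parallel ([0.77826] and interlocking processor): 1 − (1 − 0.77826)(1 − 0.78000) = 0.951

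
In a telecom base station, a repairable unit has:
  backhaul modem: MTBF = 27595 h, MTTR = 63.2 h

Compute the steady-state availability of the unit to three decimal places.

0.998

A(backhaul modem) = MTBF/(MTBF+MTTR) = 27595/(27595+63.2) = 0.998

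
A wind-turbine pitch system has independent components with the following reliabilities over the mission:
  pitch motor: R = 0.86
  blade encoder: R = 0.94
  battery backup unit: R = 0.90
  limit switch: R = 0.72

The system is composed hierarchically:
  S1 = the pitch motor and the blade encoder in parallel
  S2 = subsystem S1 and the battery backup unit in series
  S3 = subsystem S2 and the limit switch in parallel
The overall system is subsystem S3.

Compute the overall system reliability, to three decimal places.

0.970

Parallel (pitch motor and blade encoder): 1 − (1 − 0.86000)(1 − 0.94000) = 0.99160
Series ([0.99160] and battery backup unit): 0.99160 × 0.90000 = 0.89244
Parallel ([0.89244] and limit switch): 1 − (1 − 0.89244)(1 − 0.72000) = 0.970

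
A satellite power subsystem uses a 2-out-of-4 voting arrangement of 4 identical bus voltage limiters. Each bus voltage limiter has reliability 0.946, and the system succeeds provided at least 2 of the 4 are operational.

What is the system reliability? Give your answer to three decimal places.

R = Σ_{i=2}^{4} C(4,i) p^i (1−p)^{4−i} with p = 0.946
C(4,2)·0.946^2·0.054^2 = 0.01566
C(4,3)·0.946^3·0.054^1 = 0.18286
C(4,4)·0.946^4·0.054^0 = 0.80087
Sum = 0.999

0.999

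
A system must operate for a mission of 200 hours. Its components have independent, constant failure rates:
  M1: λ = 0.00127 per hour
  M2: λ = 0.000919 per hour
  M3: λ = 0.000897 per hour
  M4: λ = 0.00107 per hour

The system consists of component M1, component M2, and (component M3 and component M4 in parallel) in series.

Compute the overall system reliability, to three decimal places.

R(M1) = exp(−0.00127 × 200) = 0.77569
R(M2) = exp(−0.000919 × 200) = 0.83210
R(M3) = exp(−0.000897 × 200) = 0.83577
R(M4) = exp(−0.00107 × 200) = 0.80735
Parallel (M3 and M4): 1 − (1 − 0.83577)(1 − 0.80735) = 0.96836
Series (M1, M2, and [0.96836]): 0.77569 × 0.83210 × 0.96836 = 0.625

0.625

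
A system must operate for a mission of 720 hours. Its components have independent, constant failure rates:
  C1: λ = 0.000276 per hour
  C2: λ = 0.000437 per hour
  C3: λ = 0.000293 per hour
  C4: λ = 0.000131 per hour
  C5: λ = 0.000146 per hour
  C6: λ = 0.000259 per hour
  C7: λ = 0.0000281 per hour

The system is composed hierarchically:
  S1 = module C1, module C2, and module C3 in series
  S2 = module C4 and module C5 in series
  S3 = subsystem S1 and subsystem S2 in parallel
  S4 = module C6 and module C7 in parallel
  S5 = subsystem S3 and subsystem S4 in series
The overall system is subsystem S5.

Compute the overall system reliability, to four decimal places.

0.9037

R(C1) = exp(−0.000276 × 720) = 0.819779
R(C2) = exp(−0.000437 × 720) = 0.730052
R(C3) = exp(−0.000293 × 720) = 0.809806
R(C4) = exp(−0.000131 × 720) = 0.909992
R(C5) = exp(−0.000146 × 720) = 0.900216
R(C6) = exp(−0.000259 × 720) = 0.829875
R(C7) = exp(−0.0000281 × 720) = 0.979971
Series (C1, C2, and C3): 0.819779 × 0.730052 × 0.809806 = 0.484654
Series (C4 and C5): 0.909992 × 0.900216 = 0.819189
Parallel ([0.484654] and [0.819189]): 1 − (1 − 0.484654)(1 − 0.819189) = 0.906820
Parallel (C6 and C7): 1 − (1 − 0.829875)(1 − 0.979971) = 0.996593
Series ([0.906820] and [0.996593]): 0.906820 × 0.996593 = 0.9037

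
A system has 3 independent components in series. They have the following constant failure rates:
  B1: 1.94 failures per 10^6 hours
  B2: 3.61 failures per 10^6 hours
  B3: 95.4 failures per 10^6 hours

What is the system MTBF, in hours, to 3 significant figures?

9910

Series of exponential components: λ_sys = Σ λ_i
λ_sys = 0.00000194 + 0.00000361 + 0.0000954 = 1.0095e-04 /h
MTBF = 1 / λ_sys = 9910 h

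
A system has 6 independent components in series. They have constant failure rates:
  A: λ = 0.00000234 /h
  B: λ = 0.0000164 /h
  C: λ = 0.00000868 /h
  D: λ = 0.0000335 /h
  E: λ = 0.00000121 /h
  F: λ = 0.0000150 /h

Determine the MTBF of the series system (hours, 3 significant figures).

13000

Series of exponential components: λ_sys = Σ λ_i
λ_sys = 0.00000234 + 0.0000164 + 0.00000868 + 0.0000335 + 0.00000121 + 0.0000150 = 7.7130e-05 /h
MTBF = 1 / λ_sys = 13000 h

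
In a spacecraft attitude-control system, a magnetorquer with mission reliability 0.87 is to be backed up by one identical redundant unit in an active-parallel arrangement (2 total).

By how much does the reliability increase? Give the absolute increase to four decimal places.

R_before = 0.87
R_after = 1 − (1 − 0.87)^2 = 0.9831
ΔR = 0.9831 − 0.87 = 0.1131

0.1131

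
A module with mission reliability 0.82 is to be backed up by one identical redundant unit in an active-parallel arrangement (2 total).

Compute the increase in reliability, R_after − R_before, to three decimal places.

R_before = 0.82
R_after = 1 − (1 − 0.82)^2 = 0.968
ΔR = 0.968 − 0.82 = 0.148

0.148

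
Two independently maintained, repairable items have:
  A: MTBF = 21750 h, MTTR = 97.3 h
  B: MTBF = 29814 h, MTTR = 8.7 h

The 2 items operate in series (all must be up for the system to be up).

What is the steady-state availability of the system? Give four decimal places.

0.9953

A(A) = MTBF/(MTBF+MTTR) = 21750/(21750+97.3) = 0.995546
A(B) = MTBF/(MTBF+MTTR) = 29814/(29814+8.7) = 0.999708
Series availability: 0.995546 × 0.999708 = 0.9953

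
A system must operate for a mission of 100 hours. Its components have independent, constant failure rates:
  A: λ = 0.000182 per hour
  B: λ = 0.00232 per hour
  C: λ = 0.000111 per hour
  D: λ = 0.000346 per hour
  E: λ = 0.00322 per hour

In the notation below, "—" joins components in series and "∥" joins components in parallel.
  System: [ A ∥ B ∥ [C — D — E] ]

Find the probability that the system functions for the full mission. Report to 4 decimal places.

R(A) = exp(−0.000182 × 100) = 0.981965
R(B) = exp(−0.00232 × 100) = 0.792946
R(C) = exp(−0.000111 × 100) = 0.988961
R(D) = exp(−0.000346 × 100) = 0.965992
R(E) = exp(−0.00322 × 100) = 0.724698
Series (C, D, and E): 0.988961 × 0.965992 × 0.724698 = 0.692325
Parallel (A, B, and [0.692325]): 1 − (1 − 0.981965)(1 − 0.792946)(1 − 0.692325) = 0.9989

0.9989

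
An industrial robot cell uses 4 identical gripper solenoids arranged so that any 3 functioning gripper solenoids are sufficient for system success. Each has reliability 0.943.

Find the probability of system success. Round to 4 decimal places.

R = Σ_{i=3}^{4} C(4,i) p^i (1−p)^{4−i} with p = 0.943
C(4,3)·0.943^3·0.057^1 = 0.191192
C(4,4)·0.943^4·0.057^0 = 0.790764
Sum = 0.9820

0.9820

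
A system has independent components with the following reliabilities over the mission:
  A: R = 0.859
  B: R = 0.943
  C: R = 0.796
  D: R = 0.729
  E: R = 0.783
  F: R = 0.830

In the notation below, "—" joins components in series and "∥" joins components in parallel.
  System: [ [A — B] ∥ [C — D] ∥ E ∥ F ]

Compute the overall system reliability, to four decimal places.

Series (A and B): 0.859000 × 0.943000 = 0.810037
Series (C and D): 0.796000 × 0.729000 = 0.580284
Parallel ([0.810037], [0.580284], E, and F): 1 − (1 − 0.810037)(1 − 0.580284)(1 − 0.783000)(1 − 0.830000) = 0.9971

0.9971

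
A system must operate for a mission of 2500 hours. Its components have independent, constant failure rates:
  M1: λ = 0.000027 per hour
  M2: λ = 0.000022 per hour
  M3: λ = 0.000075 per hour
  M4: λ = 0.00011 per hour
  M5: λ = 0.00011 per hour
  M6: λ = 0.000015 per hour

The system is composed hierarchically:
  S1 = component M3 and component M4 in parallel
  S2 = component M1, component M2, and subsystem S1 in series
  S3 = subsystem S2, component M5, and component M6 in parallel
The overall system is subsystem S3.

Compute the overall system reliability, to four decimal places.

0.9987

R(M1) = exp(−0.000027 × 2500) = 0.934728
R(M2) = exp(−0.000022 × 2500) = 0.946485
R(M3) = exp(−0.000075 × 2500) = 0.829029
R(M4) = exp(−0.00011 × 2500) = 0.759572
R(M5) = exp(−0.00011 × 2500) = 0.759572
R(M6) = exp(−0.000015 × 2500) = 0.963194
Parallel (M3 and M4): 1 − (1 − 0.829029)(1 − 0.759572) = 0.958894
Series (M1, M2, and [0.958894]): 0.934728 × 0.946485 × 0.958894 = 0.848339
Parallel ([0.848339], M5, and M6): 1 − (1 − 0.848339)(1 − 0.759572)(1 − 0.963194) = 0.9987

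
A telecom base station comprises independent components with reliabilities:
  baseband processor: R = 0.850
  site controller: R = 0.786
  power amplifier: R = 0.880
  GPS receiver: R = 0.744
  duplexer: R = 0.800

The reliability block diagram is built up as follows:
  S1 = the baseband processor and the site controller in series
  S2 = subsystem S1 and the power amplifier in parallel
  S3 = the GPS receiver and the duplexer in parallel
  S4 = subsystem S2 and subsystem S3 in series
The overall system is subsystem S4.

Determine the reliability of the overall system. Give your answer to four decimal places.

0.9110

Series (baseband processor and site controller): 0.850000 × 0.786000 = 0.668100
Parallel ([0.668100] and power amplifier): 1 − (1 − 0.668100)(1 − 0.880000) = 0.960172
Parallel (GPS receiver and duplexer): 1 − (1 − 0.744000)(1 − 0.800000) = 0.948800
Series ([0.960172] and [0.948800]): 0.960172 × 0.948800 = 0.9110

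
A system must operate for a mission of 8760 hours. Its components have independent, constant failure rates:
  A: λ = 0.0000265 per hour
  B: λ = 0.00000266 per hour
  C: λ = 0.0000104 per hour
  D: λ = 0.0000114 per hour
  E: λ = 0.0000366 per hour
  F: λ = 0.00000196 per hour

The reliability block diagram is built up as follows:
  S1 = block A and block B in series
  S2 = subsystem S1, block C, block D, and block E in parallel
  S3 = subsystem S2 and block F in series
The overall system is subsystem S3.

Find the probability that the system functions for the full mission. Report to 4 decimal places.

0.9825

R(A) = exp(−0.0000265 × 8760) = 0.792835
R(B) = exp(−0.00000266 × 8760) = 0.976968
R(C) = exp(−0.0000104 × 8760) = 0.912923
R(D) = exp(−0.0000114 × 8760) = 0.904960
R(E) = exp(−0.0000366 × 8760) = 0.725702
R(F) = exp(−0.00000196 × 8760) = 0.982977
Series (A and B): 0.792835 × 0.976968 = 0.774574
Parallel ([0.774574], C, D, and E): 1 − (1 − 0.774574)(1 − 0.912923)(1 − 0.904960)(1 − 0.725702) = 0.999488
Series ([0.999488] and F): 0.999488 × 0.982977 = 0.9825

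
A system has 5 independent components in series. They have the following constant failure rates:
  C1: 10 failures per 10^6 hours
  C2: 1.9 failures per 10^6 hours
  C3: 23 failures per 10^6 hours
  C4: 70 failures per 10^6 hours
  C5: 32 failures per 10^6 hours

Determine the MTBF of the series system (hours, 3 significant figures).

Series of exponential components: λ_sys = Σ λ_i
λ_sys = 0.000010 + 0.0000019 + 0.000023 + 0.000070 + 0.000032 = 1.3690e-04 /h
MTBF = 1 / λ_sys = 7300 h

7300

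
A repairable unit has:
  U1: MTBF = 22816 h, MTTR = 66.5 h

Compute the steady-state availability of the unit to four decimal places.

0.9971

A(U1) = MTBF/(MTBF+MTTR) = 22816/(22816+66.5) = 0.9971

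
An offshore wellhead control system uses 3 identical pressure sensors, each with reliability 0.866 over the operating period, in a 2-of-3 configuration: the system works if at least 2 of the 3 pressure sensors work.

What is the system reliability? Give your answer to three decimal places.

0.951

R = Σ_{i=2}^{3} C(3,i) p^i (1−p)^{3−i} with p = 0.866
C(3,2)·0.866^2·0.134^1 = 0.30148
C(3,3)·0.866^3·0.134^0 = 0.64946
Sum = 0.951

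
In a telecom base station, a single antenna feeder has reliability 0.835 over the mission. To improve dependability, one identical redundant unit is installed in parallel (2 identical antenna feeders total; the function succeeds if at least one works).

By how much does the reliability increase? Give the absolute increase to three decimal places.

R_before = 0.835
R_after = 1 − (1 − 0.835)^2 = 0.973
ΔR = 0.973 − 0.835 = 0.138

0.138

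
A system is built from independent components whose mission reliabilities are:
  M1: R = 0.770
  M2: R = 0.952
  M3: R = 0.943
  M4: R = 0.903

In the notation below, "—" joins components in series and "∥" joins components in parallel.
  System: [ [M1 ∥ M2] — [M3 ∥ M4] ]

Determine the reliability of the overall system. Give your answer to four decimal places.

Parallel (M1 and M2): 1 − (1 − 0.770000)(1 − 0.952000) = 0.988960
Parallel (M3 and M4): 1 − (1 − 0.943000)(1 − 0.903000) = 0.994471
Series ([0.988960] and [0.994471]): 0.988960 × 0.994471 = 0.9835

0.9835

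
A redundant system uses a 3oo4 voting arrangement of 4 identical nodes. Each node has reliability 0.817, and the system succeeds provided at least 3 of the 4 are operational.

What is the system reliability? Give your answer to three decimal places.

R = Σ_{i=3}^{4} C(4,i) p^i (1−p)^{4−i} with p = 0.817
C(4,3)·0.817^3·0.183^1 = 0.39919
C(4,4)·0.817^4·0.183^0 = 0.44554
Sum = 0.845

0.845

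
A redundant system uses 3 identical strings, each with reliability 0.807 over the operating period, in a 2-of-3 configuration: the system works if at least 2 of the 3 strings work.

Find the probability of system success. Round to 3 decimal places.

0.903

R = Σ_{i=2}^{3} C(3,i) p^i (1−p)^{3−i} with p = 0.807
C(3,2)·0.807^2·0.193^1 = 0.37707
C(3,3)·0.807^3·0.193^0 = 0.52556
Sum = 0.903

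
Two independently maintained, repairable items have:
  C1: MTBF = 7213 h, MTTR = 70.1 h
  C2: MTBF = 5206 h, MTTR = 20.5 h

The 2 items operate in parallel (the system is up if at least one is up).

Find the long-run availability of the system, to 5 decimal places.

0.99996

A(C1) = MTBF/(MTBF+MTTR) = 7213/(7213+70.1) = 0.990375
A(C2) = MTBF/(MTBF+MTTR) = 5206/(5206+20.5) = 0.996078
Parallel availability: 1 − (1 − 0.990375)(1 − 0.996078) = 0.99996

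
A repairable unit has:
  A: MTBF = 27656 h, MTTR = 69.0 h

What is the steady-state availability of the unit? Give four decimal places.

0.9975

A(A) = MTBF/(MTBF+MTTR) = 27656/(27656+69.0) = 0.9975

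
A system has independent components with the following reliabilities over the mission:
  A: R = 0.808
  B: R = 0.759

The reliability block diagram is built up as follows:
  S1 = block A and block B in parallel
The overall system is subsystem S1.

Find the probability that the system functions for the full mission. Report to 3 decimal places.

0.954

Parallel (A and B): 1 − (1 − 0.80800)(1 − 0.75900) = 0.954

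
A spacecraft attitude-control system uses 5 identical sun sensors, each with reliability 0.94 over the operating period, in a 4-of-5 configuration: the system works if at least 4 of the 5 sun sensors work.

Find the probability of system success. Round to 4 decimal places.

0.9681

R = Σ_{i=4}^{5} C(5,i) p^i (1−p)^{5−i} with p = 0.94
C(5,4)·0.94^4·0.06^1 = 0.234225
C(5,5)·0.94^5·0.06^0 = 0.733904
Sum = 0.9681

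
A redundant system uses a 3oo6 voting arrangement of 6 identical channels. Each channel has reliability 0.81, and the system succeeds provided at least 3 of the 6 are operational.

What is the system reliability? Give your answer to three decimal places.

0.986

R = Σ_{i=3}^{6} C(6,i) p^i (1−p)^{6−i} with p = 0.81
C(6,3)·0.81^3·0.19^3 = 0.07290
C(6,4)·0.81^4·0.19^2 = 0.23310
C(6,5)·0.81^5·0.19^1 = 0.39749
C(6,6)·0.81^6·0.19^0 = 0.28243
Sum = 0.986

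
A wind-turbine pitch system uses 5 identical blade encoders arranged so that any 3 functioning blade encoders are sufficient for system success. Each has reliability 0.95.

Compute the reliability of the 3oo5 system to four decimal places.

R = Σ_{i=3}^{5} C(5,i) p^i (1−p)^{5−i} with p = 0.95
C(5,3)·0.95^3·0.05^2 = 0.021434
C(5,4)·0.95^4·0.05^1 = 0.203627
C(5,5)·0.95^5·0.05^0 = 0.773781
Sum = 0.9988

0.9988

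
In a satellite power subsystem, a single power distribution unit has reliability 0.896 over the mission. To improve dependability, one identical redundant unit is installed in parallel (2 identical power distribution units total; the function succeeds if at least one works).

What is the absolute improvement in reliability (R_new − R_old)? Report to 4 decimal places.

R_before = 0.896
R_after = 1 − (1 − 0.896)^2 = 0.9892
ΔR = 0.9892 − 0.896 = 0.0932

0.0932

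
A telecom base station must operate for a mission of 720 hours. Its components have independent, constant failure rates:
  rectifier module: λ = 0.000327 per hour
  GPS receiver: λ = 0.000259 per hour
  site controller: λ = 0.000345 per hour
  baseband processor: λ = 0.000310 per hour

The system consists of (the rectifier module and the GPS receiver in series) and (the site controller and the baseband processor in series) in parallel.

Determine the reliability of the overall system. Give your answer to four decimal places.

0.8706

R(rectifier module) = exp(−0.000327 × 720) = 0.790223
R(GPS receiver) = exp(−0.000259 × 720) = 0.829875
R(site controller) = exp(−0.000345 × 720) = 0.780048
R(baseband processor) = exp(−0.000310 × 720) = 0.799955
Series (rectifier module and GPS receiver): 0.790223 × 0.829875 = 0.655786
Series (site controller and baseband processor): 0.780048 × 0.799955 = 0.624003
Parallel ([0.655786] and [0.624003]): 1 − (1 − 0.655786)(1 − 0.624003) = 0.8706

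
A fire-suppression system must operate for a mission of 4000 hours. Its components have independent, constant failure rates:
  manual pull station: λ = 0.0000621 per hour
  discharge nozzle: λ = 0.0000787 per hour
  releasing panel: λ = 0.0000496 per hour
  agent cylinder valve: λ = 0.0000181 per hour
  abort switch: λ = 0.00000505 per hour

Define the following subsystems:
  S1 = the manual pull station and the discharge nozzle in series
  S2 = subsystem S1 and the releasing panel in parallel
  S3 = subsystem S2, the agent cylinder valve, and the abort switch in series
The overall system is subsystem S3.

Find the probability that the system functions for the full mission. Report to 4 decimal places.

R(manual pull station) = exp(−0.0000621 × 4000) = 0.780048
R(discharge nozzle) = exp(−0.0000787 × 4000) = 0.729935
R(releasing panel) = exp(−0.0000496 × 4000) = 0.820042
R(agent cylinder valve) = exp(−0.0000181 × 4000) = 0.930159
R(abort switch) = exp(−0.00000505 × 4000) = 0.980003
Series (manual pull station and discharge nozzle): 0.780048 × 0.729935 = 0.569384
Parallel ([0.569384] and releasing panel): 1 − (1 − 0.569384)(1 − 0.820042) = 0.922507
Series ([0.922507], agent cylinder valve, and abort switch): 0.922507 × 0.930159 × 0.980003 = 0.8409

0.8409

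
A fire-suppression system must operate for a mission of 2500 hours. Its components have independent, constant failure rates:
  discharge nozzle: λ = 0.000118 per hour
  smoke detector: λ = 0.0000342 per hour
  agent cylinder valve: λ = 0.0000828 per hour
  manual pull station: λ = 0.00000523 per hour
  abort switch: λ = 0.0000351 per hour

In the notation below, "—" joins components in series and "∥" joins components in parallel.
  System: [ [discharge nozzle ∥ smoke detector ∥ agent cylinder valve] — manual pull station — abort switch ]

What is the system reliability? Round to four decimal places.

R(discharge nozzle) = exp(−0.000118 × 2500) = 0.744532
R(smoke detector) = exp(−0.0000342 × 2500) = 0.918053
R(agent cylinder valve) = exp(−0.0000828 × 2500) = 0.813020
R(manual pull station) = exp(−0.00000523 × 2500) = 0.987010
R(abort switch) = exp(−0.0000351 × 2500) = 0.915990
Parallel (discharge nozzle, smoke detector, and agent cylinder valve): 1 − (1 − 0.744532)(1 − 0.918053)(1 − 0.813020) = 0.996086
Series ([0.996086], manual pull station, and abort switch): 0.996086 × 0.987010 × 0.915990 = 0.9006

0.9006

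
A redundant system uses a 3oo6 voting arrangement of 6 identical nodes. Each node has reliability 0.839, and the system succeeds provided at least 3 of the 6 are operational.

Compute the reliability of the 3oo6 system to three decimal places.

R = Σ_{i=3}^{6} C(6,i) p^i (1−p)^{6−i} with p = 0.839
C(6,3)·0.839^3·0.161^3 = 0.04929
C(6,4)·0.839^4·0.161^2 = 0.19266
C(6,5)·0.839^5·0.161^1 = 0.40159
C(6,6)·0.839^6·0.161^0 = 0.34880
Sum = 0.992

0.992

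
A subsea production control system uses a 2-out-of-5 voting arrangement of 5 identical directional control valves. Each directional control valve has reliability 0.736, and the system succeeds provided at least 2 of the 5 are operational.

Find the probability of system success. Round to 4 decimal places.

R = Σ_{i=2}^{5} C(5,i) p^i (1−p)^{5−i} with p = 0.736
C(5,2)·0.736^2·0.264^3 = 0.099671
C(5,3)·0.736^3·0.264^2 = 0.277870
C(5,4)·0.736^4·0.264^1 = 0.387334
C(5,5)·0.736^5·0.264^0 = 0.215968
Sum = 0.9808

0.9808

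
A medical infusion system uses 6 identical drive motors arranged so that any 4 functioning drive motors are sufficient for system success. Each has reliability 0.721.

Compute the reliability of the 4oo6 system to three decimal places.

0.782

R = Σ_{i=4}^{6} C(6,i) p^i (1−p)^{6−i} with p = 0.721
C(6,4)·0.721^4·0.279^2 = 0.31553
C(6,5)·0.721^5·0.279^1 = 0.32616
C(6,6)·0.721^6·0.279^0 = 0.14048
Sum = 0.782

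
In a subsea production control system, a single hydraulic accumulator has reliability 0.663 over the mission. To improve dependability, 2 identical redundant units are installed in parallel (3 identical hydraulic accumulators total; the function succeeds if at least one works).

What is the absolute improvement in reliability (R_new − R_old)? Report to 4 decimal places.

R_before = 0.663
R_after = 1 − (1 − 0.663)^3 = 0.9617
ΔR = 0.9617 − 0.663 = 0.2987

0.2987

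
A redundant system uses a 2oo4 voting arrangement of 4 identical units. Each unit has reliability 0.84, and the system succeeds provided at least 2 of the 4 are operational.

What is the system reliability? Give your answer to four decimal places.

R = Σ_{i=2}^{4} C(4,i) p^i (1−p)^{4−i} with p = 0.84
C(4,2)·0.84^2·0.16^2 = 0.108380
C(4,3)·0.84^3·0.16^1 = 0.379331
C(4,4)·0.84^4·0.16^0 = 0.497871
Sum = 0.9856

0.9856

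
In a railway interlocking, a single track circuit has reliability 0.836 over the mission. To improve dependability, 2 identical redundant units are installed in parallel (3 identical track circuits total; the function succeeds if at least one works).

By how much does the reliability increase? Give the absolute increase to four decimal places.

R_before = 0.836
R_after = 1 − (1 − 0.836)^3 = 0.9956
ΔR = 0.9956 − 0.836 = 0.1596

0.1596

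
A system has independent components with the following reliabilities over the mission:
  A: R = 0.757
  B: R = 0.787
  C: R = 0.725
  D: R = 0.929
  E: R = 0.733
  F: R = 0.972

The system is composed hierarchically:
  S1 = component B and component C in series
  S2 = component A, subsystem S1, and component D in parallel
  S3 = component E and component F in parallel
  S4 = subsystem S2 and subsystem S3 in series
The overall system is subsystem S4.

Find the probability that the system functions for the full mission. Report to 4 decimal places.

0.9852

Series (B and C): 0.787000 × 0.725000 = 0.570575
Parallel (A, [0.570575], and D): 1 − (1 − 0.757000)(1 − 0.570575)(1 − 0.929000) = 0.992591
Parallel (E and F): 1 − (1 − 0.733000)(1 − 0.972000) = 0.992524
Series ([0.992591] and [0.992524]): 0.992591 × 0.992524 = 0.9852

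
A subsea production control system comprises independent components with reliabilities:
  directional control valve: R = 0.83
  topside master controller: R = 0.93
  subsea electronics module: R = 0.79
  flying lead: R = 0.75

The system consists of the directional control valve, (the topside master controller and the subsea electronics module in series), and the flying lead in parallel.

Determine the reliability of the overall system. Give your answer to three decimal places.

0.989

Series (topside master controller and subsea electronics module): 0.93000 × 0.79000 = 0.73470
Parallel (directional control valve, [0.73470], and flying lead): 1 − (1 − 0.83000)(1 − 0.73470)(1 − 0.75000) = 0.989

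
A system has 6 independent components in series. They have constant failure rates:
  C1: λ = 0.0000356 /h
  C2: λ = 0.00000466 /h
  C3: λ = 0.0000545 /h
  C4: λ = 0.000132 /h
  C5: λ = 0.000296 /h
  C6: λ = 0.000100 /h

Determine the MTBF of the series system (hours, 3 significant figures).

Series of exponential components: λ_sys = Σ λ_i
λ_sys = 0.0000356 + 0.00000466 + 0.0000545 + 0.000132 + 0.000296 + 0.000100 = 6.2276e-04 /h
MTBF = 1 / λ_sys = 1610 h

1610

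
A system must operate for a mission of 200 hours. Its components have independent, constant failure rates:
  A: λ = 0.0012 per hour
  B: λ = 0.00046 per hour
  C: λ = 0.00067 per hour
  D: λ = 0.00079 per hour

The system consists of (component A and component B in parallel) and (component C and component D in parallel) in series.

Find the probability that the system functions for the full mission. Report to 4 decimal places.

0.9633

R(A) = exp(−0.0012 × 200) = 0.786628
R(B) = exp(−0.00046 × 200) = 0.912105
R(C) = exp(−0.00067 × 200) = 0.874590
R(D) = exp(−0.00079 × 200) = 0.853850
Parallel (A and B): 1 − (1 − 0.786628)(1 − 0.912105) = 0.981246
Parallel (C and D): 1 − (1 − 0.874590)(1 − 0.853850) = 0.981671
Series ([0.981246] and [0.981671]): 0.981246 × 0.981671 = 0.9633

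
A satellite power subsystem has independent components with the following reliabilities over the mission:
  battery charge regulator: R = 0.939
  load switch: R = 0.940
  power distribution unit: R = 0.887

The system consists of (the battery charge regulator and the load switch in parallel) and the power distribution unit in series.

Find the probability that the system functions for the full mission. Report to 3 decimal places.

0.884

Parallel (battery charge regulator and load switch): 1 − (1 − 0.93900)(1 − 0.94000) = 0.99634
Series ([0.99634] and power distribution unit): 0.99634 × 0.88700 = 0.884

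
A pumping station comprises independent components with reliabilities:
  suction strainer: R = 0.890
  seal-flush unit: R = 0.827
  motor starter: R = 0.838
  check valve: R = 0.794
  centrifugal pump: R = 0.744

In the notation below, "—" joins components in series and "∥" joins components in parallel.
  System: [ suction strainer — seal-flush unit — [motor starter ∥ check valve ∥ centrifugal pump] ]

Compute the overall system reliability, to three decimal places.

0.730

Parallel (motor starter, check valve, and centrifugal pump): 1 − (1 − 0.83800)(1 − 0.79400)(1 − 0.74400) = 0.99146
Series (suction strainer, seal-flush unit, and [0.99146]): 0.89000 × 0.82700 × 0.99146 = 0.730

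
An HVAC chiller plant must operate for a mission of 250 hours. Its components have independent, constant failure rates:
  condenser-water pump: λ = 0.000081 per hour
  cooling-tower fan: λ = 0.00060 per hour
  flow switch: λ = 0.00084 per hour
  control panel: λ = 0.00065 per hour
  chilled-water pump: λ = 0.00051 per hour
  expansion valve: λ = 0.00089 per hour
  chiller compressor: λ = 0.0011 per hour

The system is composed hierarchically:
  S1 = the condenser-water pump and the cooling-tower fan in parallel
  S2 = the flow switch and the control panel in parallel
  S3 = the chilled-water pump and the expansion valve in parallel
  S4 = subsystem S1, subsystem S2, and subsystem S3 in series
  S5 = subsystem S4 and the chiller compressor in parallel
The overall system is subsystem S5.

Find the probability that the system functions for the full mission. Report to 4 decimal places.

R(condenser-water pump) = exp(−0.000081 × 250) = 0.979954
R(cooling-tower fan) = exp(−0.00060 × 250) = 0.860708
R(flow switch) = exp(−0.00084 × 250) = 0.810584
R(control panel) = exp(−0.00065 × 250) = 0.850016
R(chilled-water pump) = exp(−0.00051 × 250) = 0.880293
R(expansion valve) = exp(−0.00089 × 250) = 0.800515
R(chiller compressor) = exp(−0.0011 × 250) = 0.759572
Parallel (condenser-water pump and cooling-tower fan): 1 − (1 − 0.979954)(1 − 0.860708) = 0.997208
Parallel (flow switch and control panel): 1 − (1 − 0.810584)(1 − 0.850016) = 0.971591
Parallel (chilled-water pump and expansion valve): 1 − (1 − 0.880293)(1 − 0.800515) = 0.976120
Series ([0.997208], [0.971591], and [0.976120]): 0.997208 × 0.971591 × 0.976120 = 0.945742
Parallel ([0.945742] and chiller compressor): 1 − (1 − 0.945742)(1 − 0.759572) = 0.9870

0.9870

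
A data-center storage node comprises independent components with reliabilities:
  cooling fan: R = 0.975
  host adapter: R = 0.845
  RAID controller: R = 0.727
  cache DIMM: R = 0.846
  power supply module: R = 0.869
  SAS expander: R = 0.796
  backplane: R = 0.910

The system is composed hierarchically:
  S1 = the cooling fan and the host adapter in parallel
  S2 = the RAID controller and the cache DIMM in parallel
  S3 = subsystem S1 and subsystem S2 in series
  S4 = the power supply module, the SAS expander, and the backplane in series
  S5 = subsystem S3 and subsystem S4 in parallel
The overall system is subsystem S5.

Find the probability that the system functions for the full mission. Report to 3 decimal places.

Parallel (cooling fan and host adapter): 1 − (1 − 0.97500)(1 − 0.84500) = 0.99613
Parallel (RAID controller and cache DIMM): 1 − (1 − 0.72700)(1 − 0.84600) = 0.95796
Series ([0.99613] and [0.95796]): 0.99613 × 0.95796 = 0.95425
Series (power supply module, SAS expander, and backplane): 0.86900 × 0.79600 × 0.91000 = 0.62947
Parallel ([0.95425] and [0.62947]): 1 − (1 − 0.95425)(1 − 0.62947) = 0.983

0.983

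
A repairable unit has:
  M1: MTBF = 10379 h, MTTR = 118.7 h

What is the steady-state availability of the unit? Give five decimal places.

0.98869

A(M1) = MTBF/(MTBF+MTTR) = 10379/(10379+118.7) = 0.98869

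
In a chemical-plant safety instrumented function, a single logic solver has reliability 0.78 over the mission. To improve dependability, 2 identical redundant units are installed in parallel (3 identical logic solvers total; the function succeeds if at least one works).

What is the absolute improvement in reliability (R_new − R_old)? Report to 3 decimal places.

R_before = 0.78
R_after = 1 − (1 − 0.78)^3 = 0.989
ΔR = 0.989 − 0.78 = 0.209

0.209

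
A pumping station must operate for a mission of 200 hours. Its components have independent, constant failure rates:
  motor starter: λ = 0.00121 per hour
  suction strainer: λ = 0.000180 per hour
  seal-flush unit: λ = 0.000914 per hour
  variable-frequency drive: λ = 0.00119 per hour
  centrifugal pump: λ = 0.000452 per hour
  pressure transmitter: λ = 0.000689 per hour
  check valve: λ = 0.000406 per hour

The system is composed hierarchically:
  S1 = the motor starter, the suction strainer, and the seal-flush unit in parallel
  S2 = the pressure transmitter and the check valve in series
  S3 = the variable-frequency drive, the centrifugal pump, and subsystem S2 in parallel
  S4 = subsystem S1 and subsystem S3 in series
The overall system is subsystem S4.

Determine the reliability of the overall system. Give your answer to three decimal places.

R(motor starter) = exp(−0.00121 × 200) = 0.78506
R(suction strainer) = exp(−0.000180 × 200) = 0.96464
R(seal-flush unit) = exp(−0.000914 × 200) = 0.83293
R(variable-frequency drive) = exp(−0.00119 × 200) = 0.78820
R(centrifugal pump) = exp(−0.000452 × 200) = 0.91357
R(pressure transmitter) = exp(−0.000689 × 200) = 0.87127
R(check valve) = exp(−0.000406 × 200) = 0.92201
Parallel (motor starter, suction strainer, and seal-flush unit): 1 − (1 − 0.78506)(1 − 0.96464)(1 − 0.83293) = 0.99873
Series (pressure transmitter and check valve): 0.87127 × 0.92201 = 0.80332
Parallel (variable-frequency drive, centrifugal pump, and [0.80332]): 1 − (1 − 0.78820)(1 − 0.91357)(1 − 0.80332) = 0.99640
Series ([0.99873] and [0.99640]): 0.99873 × 0.99640 = 0.995

0.995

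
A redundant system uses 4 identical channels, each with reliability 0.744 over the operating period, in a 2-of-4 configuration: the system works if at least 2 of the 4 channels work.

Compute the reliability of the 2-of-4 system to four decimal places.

R = Σ_{i=2}^{4} C(4,i) p^i (1−p)^{4−i} with p = 0.744
C(4,2)·0.744^2·0.256^2 = 0.217659
C(4,3)·0.744^3·0.256^1 = 0.421715
C(4,4)·0.744^4·0.256^0 = 0.306402
Sum = 0.9458

0.9458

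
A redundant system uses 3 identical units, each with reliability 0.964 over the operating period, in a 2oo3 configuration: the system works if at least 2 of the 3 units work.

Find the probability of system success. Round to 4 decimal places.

0.9962

R = Σ_{i=2}^{3} C(3,i) p^i (1−p)^{3−i} with p = 0.964
C(3,2)·0.964^2·0.036^1 = 0.100364
C(3,3)·0.964^3·0.036^0 = 0.895841
Sum = 0.9962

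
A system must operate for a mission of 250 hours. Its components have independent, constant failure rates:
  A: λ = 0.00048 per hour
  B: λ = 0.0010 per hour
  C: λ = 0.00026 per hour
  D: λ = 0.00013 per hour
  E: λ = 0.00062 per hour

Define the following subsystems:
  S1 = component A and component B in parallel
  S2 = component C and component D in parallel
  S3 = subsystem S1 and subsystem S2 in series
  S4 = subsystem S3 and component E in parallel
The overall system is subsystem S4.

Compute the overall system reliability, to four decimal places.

R(A) = exp(−0.00048 × 250) = 0.886920
R(B) = exp(−0.0010 × 250) = 0.778801
R(C) = exp(−0.00026 × 250) = 0.937067
R(D) = exp(−0.00013 × 250) = 0.968022
R(E) = exp(−0.00062 × 250) = 0.856415
Parallel (A and B): 1 − (1 − 0.886920)(1 − 0.778801) = 0.974987
Parallel (C and D): 1 − (1 − 0.937067)(1 − 0.968022) = 0.997988
Series ([0.974987] and [0.997988]): 0.974987 × 0.997988 = 0.973025
Parallel ([0.973025] and E): 1 − (1 − 0.973025)(1 − 0.856415) = 0.9961

0.9961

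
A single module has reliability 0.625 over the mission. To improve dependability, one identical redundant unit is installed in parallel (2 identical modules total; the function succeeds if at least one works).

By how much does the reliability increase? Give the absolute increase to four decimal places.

R_before = 0.625
R_after = 1 − (1 − 0.625)^2 = 0.8594
ΔR = 0.8594 − 0.625 = 0.2344

0.2344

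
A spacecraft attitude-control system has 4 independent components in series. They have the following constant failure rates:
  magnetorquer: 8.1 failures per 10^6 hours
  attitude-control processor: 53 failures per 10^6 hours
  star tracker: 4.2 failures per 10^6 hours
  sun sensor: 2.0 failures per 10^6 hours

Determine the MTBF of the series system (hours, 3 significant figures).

14900

Series of exponential components: λ_sys = Σ λ_i
λ_sys = 0.0000081 + 0.000053 + 0.0000042 + 0.0000020 = 6.7300e-05 /h
MTBF = 1 / λ_sys = 14900 h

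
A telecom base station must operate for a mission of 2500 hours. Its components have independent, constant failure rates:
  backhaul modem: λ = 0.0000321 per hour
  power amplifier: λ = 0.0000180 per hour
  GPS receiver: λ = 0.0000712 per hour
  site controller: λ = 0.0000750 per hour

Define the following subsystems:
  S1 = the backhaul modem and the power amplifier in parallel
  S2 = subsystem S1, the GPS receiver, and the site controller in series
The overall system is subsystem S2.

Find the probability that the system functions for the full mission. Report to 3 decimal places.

R(backhaul modem) = exp(−0.0000321 × 2500) = 0.92289
R(power amplifier) = exp(−0.0000180 × 2500) = 0.95600
R(GPS receiver) = exp(−0.0000712 × 2500) = 0.83694
R(site controller) = exp(−0.0000750 × 2500) = 0.82903
Parallel (backhaul modem and power amplifier): 1 − (1 − 0.92289)(1 − 0.95600) = 0.99661
Series ([0.99661], GPS receiver, and site controller): 0.99661 × 0.83694 × 0.82903 = 0.691

0.691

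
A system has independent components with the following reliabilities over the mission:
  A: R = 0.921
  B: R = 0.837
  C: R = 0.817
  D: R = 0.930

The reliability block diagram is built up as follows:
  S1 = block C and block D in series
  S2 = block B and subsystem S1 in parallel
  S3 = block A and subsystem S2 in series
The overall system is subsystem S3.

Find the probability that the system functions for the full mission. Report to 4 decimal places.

0.8849

Series (C and D): 0.817000 × 0.930000 = 0.759810
Parallel (B and [0.759810]): 1 − (1 − 0.837000)(1 − 0.759810) = 0.960849
Series (A and [0.960849]): 0.921000 × 0.960849 = 0.8849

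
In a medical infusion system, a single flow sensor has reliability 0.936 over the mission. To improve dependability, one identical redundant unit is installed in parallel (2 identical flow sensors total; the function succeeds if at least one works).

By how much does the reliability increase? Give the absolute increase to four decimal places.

0.0599

R_before = 0.936
R_after = 1 − (1 − 0.936)^2 = 0.9959
ΔR = 0.9959 − 0.936 = 0.0599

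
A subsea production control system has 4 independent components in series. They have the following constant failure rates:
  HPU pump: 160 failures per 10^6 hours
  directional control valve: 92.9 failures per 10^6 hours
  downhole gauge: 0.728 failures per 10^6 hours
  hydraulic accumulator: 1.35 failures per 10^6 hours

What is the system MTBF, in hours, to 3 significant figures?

Series of exponential components: λ_sys = Σ λ_i
λ_sys = 0.000160 + 0.0000929 + 0.000000728 + 0.00000135 = 2.5498e-04 /h
MTBF = 1 / λ_sys = 3920 h

3920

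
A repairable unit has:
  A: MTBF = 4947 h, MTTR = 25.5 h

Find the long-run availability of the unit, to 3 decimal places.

A(A) = MTBF/(MTBF+MTTR) = 4947/(4947+25.5) = 0.995

0.995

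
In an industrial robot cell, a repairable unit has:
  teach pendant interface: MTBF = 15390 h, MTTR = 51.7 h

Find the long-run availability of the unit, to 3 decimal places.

0.997

A(teach pendant interface) = MTBF/(MTBF+MTTR) = 15390/(15390+51.7) = 0.997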